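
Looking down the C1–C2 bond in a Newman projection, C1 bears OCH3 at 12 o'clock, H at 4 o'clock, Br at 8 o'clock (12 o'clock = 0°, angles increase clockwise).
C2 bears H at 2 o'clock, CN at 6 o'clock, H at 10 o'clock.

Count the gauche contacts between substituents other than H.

1

Non-H gauche pairs: Br(240°)/CN(180°) — 1 interaction.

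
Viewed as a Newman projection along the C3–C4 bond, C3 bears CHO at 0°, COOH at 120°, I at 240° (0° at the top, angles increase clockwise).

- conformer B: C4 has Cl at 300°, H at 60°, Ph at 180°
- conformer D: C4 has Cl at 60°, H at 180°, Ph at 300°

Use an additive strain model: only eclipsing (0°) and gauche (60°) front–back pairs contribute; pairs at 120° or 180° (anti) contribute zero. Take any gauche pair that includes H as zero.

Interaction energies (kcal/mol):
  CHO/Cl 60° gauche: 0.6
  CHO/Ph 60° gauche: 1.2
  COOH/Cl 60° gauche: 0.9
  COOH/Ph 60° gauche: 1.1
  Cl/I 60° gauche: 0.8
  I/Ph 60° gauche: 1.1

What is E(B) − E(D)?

B (staggered): CHO–Cl gauche, COOH–Ph gauche, I–Cl gauche, I–Ph gauche; 0.6 + 1.1 + 0.8 + 1.1 = 3.6 kcal/mol.
D (staggered): CHO–Cl gauche, CHO–Ph gauche, COOH–Cl gauche, I–Ph gauche; 0.6 + 1.2 + 0.9 + 1.1 = 3.8 kcal/mol.
E(B) − E(D) = 3.6 − 3.8 = -0.2 kcal/mol.

-0.2 kcal/mol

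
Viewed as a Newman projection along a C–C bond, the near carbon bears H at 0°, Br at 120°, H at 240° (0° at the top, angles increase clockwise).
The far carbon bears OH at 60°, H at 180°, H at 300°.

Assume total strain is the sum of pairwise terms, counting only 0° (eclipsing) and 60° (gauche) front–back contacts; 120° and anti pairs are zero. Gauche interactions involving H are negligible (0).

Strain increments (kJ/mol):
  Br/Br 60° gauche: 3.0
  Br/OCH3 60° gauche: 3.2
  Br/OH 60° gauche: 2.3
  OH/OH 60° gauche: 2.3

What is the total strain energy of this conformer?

This conformer (staggered): Br(120°)/OH(60°) gauche 2.3 → 2.3 kJ/mol.

2.3 kJ/mol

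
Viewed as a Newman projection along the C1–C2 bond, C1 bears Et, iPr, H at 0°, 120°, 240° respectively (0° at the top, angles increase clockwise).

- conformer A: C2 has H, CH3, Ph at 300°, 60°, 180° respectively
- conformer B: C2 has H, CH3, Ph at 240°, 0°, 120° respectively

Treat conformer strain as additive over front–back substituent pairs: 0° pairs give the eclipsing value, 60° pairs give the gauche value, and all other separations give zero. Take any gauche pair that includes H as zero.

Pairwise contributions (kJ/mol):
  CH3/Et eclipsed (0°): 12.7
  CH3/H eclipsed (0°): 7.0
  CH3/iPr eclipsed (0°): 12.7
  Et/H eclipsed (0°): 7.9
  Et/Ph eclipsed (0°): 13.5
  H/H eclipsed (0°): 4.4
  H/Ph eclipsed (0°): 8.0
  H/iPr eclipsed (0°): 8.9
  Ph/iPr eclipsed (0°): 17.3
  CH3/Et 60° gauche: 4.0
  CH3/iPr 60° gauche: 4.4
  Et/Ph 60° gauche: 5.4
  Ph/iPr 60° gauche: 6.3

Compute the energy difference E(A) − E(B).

-19.7 kJ/mol

A is staggered. Et at 0° is gauche with CH3 at 60° (4.0); iPr at 120° is gauche with CH3 at 60° (4.4); iPr at 120° is gauche with Ph at 180° (6.3). Total 14.7 kJ/mol.
B is eclipsed. Et at 0° is eclipsed with CH3 at 0° (12.7); iPr at 120° is eclipsed with Ph at 120° (17.3); H at 240° is eclipsed with H at 240° (4.4). Total 34.4 kJ/mol.
E(A) − E(B) = 14.7 − 34.4 = -19.7 kJ/mol.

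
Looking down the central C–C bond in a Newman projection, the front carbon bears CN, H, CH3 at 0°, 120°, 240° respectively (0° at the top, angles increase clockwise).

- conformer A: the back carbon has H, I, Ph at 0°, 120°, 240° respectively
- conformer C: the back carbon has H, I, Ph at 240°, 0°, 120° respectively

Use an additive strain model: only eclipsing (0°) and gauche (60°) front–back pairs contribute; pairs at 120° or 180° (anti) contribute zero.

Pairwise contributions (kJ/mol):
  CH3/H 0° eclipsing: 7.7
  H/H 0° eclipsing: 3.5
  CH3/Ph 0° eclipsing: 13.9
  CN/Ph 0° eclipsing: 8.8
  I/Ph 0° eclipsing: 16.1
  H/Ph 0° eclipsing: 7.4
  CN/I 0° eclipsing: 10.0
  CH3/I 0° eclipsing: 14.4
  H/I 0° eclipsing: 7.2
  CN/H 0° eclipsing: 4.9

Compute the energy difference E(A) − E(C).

A (eclipsed): CN(0°)/H(0°) eclipsed 4.9; H(120°)/I(120°) eclipsed 7.2; CH3(240°)/Ph(240°) eclipsed 13.9 → 26.0 kJ/mol.
C (eclipsed): CN(0°)/I(0°) eclipsed 10.0; H(120°)/Ph(120°) eclipsed 7.4; CH3(240°)/H(240°) eclipsed 7.7 → 25.1 kJ/mol.
E(A) − E(C) = 26.0 − 25.1 = +0.9 kJ/mol.

+0.9 kJ/mol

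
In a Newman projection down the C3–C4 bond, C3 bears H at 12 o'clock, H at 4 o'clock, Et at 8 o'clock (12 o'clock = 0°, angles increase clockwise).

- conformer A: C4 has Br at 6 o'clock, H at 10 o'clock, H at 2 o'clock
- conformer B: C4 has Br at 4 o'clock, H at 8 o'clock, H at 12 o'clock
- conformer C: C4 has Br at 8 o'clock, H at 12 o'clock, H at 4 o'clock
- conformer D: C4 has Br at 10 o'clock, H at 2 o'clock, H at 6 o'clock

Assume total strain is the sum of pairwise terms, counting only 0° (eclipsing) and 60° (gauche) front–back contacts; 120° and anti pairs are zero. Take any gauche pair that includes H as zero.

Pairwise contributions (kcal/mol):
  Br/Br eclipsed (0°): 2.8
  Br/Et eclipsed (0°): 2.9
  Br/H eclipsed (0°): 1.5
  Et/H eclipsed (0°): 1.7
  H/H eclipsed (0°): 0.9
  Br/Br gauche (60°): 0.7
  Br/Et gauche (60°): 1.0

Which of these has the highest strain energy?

C

A (staggered): Et–Br gauche; 1.0 = 1.0 kcal/mol.
B (eclipsed): H–H eclipsed, H–Br eclipsed, Et–H eclipsed; 0.9 + 1.5 + 1.7 = 4.1 kcal/mol.
C (eclipsed): H–H eclipsed, H–H eclipsed, Et–Br eclipsed; 0.9 + 0.9 + 2.9 = 4.7 kcal/mol.
D (staggered): Et–Br gauche; 1.0 = 1.0 kcal/mol.
C has the highest total (4.7 kcal/mol).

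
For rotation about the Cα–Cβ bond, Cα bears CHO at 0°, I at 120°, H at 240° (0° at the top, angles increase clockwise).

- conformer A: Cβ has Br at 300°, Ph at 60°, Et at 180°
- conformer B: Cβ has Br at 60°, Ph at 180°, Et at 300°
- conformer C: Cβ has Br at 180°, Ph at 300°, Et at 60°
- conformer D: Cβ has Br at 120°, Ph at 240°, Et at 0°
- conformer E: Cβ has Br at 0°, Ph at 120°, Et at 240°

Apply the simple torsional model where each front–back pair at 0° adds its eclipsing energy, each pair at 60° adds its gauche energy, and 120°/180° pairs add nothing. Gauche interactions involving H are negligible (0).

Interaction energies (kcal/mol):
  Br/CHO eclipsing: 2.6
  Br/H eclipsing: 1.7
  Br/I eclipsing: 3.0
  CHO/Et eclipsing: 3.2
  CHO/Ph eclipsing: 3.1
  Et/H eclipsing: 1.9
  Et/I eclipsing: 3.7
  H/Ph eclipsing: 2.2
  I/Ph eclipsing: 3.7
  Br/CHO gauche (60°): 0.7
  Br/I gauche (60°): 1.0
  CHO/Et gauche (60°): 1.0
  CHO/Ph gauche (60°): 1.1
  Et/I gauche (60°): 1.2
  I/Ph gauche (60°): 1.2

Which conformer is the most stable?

A (staggered): CHO(0°)/Br(300°) gauche 0.7; CHO(0°)/Ph(60°) gauche 1.1; I(120°)/Ph(60°) gauche 1.2; I(120°)/Et(180°) gauche 1.2 → 4.2 kcal/mol.
B (staggered): CHO(0°)/Br(60°) gauche 0.7; CHO(0°)/Et(300°) gauche 1.0; I(120°)/Br(60°) gauche 1.0; I(120°)/Ph(180°) gauche 1.2 → 3.9 kcal/mol.
C (staggered): CHO(0°)/Ph(300°) gauche 1.1; CHO(0°)/Et(60°) gauche 1.0; I(120°)/Br(180°) gauche 1.0; I(120°)/Et(60°) gauche 1.2 → 4.3 kcal/mol.
D (eclipsed): CHO(0°)/Et(0°) eclipsed 3.2; I(120°)/Br(120°) eclipsed 3.0; H(240°)/Ph(240°) eclipsed 2.2 → 8.4 kcal/mol.
E (eclipsed): CHO(0°)/Br(0°) eclipsed 2.6; I(120°)/Ph(120°) eclipsed 3.7; H(240°)/Et(240°) eclipsed 1.9 → 8.2 kcal/mol.
B has the lowest total (3.9 kcal/mol).

B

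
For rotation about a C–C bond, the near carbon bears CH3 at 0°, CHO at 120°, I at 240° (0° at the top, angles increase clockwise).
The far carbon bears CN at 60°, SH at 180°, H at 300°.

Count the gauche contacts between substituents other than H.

4

Non-H gauche pairs: CH3(0°)/CN(60°); CHO(120°)/CN(60°); CHO(120°)/SH(180°); I(240°)/SH(180°) — 4 interactions.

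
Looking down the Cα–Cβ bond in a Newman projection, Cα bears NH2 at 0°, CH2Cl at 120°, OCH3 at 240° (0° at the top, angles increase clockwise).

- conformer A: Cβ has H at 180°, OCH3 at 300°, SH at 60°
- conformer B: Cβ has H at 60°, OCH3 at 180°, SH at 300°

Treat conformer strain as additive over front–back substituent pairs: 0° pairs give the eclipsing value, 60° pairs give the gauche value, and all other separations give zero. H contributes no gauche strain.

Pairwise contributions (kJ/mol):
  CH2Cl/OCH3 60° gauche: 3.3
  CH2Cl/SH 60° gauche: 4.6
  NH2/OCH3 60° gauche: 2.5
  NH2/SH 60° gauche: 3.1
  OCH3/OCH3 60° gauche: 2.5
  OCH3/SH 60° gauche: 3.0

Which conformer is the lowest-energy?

A (staggered): NH2–OCH3 gauche, NH2–SH gauche, CH2Cl–SH gauche, OCH3–OCH3 gauche; 2.5 + 3.1 + 4.6 + 2.5 = 12.7 kJ/mol.
B (staggered): NH2–SH gauche, CH2Cl–OCH3 gauche, OCH3–OCH3 gauche, OCH3–SH gauche; 3.1 + 3.3 + 2.5 + 3.0 = 11.9 kJ/mol.
B has the lowest total (11.9 kJ/mol).

B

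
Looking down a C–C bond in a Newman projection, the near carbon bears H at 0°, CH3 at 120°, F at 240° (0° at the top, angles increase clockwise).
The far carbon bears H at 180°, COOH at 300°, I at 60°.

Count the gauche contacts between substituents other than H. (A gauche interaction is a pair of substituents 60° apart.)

2

Non-H gauche pairs: CH3(120°)/I(60°); F(240°)/COOH(300°) — 2 interactions.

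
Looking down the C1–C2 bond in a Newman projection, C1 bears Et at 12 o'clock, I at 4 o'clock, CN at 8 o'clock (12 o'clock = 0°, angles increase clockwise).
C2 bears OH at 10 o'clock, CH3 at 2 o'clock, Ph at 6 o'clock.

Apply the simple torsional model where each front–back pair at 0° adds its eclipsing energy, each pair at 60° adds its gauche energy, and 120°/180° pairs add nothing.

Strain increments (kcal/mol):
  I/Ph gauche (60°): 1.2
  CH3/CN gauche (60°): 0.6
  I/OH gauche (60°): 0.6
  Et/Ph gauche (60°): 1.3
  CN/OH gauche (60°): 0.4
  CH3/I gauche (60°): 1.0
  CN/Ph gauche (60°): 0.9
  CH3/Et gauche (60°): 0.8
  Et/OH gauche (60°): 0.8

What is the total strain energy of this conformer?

5.1 kcal/mol

This conformer (staggered): Et(0°)/OH(300°) gauche 0.8; Et(0°)/CH3(60°) gauche 0.8; I(120°)/CH3(60°) gauche 1.0; I(120°)/Ph(180°) gauche 1.2; CN(240°)/OH(300°) gauche 0.4; CN(240°)/Ph(180°) gauche 0.9 → 5.1 kcal/mol.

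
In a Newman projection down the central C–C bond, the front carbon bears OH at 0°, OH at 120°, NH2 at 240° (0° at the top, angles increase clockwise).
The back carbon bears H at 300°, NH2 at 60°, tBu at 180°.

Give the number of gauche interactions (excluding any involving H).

4

Non-H gauche pairs: OH(0°)/NH2(60°); OH(120°)/NH2(60°); OH(120°)/tBu(180°); NH2(240°)/tBu(180°) — 4 interactions.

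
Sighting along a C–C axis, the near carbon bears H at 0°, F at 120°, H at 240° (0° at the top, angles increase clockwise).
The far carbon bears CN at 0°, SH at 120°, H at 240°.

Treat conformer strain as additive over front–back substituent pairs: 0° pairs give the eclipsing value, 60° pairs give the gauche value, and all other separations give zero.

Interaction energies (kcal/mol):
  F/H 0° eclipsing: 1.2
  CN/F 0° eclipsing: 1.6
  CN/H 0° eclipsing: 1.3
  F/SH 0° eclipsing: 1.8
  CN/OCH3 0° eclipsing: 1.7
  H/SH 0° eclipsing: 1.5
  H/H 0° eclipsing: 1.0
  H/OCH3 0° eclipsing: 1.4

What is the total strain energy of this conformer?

This conformer (eclipsed): H(0°)/CN(0°) eclipsed 1.3; F(120°)/SH(120°) eclipsed 1.8; H(240°)/H(240°) eclipsed 1.0 → 4.1 kcal/mol.

4.1 kcal/mol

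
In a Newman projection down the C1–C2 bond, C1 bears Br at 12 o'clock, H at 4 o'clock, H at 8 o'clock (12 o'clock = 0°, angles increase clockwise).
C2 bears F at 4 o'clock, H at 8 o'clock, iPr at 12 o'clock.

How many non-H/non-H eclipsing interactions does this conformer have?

1

Non-H eclipsing pairs: Br(0°)/iPr(0°) — 1 interaction.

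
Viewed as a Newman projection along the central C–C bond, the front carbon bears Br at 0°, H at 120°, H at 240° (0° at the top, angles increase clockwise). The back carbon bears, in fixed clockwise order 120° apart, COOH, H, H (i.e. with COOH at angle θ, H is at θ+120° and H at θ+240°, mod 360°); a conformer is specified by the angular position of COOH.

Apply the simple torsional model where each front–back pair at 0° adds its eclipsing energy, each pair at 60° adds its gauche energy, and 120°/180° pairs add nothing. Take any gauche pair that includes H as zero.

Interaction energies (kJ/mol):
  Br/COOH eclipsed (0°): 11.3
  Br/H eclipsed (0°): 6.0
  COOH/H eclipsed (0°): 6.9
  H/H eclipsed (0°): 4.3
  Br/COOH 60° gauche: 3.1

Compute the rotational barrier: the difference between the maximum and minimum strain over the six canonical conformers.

19.9 kJ/mol

COOH at 0° (eclipsed): Br–COOH eclipsed, H–H eclipsed, H–H eclipsed; 11.3 + 4.3 + 4.3 = 19.9 kJ/mol.
COOH at 60° (staggered): Br–COOH gauche; 3.1 = 3.1 kJ/mol.
COOH at 120° (eclipsed): Br–H eclipsed, H–COOH eclipsed, H–H eclipsed; 6.0 + 6.9 + 4.3 = 17.2 kJ/mol.
COOH at 180° (staggered): no non-H gauche contacts → 0.0 kJ/mol.
COOH at 240° (eclipsed): Br–H eclipsed, H–H eclipsed, H–COOH eclipsed; 6.0 + 4.3 + 6.9 = 17.2 kJ/mol.
COOH at 300° (staggered): Br–COOH gauche; 3.1 = 3.1 kJ/mol.
Max at 0° (19.9 kJ/mol), min at 180° (0.0 kJ/mol); barrier = 19.9 kJ/mol.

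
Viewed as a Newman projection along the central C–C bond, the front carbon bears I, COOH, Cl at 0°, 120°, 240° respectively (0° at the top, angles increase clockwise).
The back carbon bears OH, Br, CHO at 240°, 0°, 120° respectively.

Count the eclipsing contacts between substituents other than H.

3

Non-H eclipsing pairs: I(0°)/Br(0°); COOH(120°)/CHO(120°); Cl(240°)/OH(240°) — 3 interactions.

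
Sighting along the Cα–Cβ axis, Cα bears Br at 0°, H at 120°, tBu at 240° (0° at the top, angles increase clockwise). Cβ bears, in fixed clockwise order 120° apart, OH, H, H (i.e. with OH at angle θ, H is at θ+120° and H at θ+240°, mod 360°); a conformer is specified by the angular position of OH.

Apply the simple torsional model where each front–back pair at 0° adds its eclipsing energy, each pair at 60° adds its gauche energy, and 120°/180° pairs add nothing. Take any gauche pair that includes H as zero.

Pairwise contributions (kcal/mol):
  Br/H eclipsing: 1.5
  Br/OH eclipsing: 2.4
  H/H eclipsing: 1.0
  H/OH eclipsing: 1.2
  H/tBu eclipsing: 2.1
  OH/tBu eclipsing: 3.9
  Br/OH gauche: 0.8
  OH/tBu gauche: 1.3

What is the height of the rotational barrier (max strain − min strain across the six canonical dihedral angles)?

5.6 kcal/mol

OH at 0° is eclipsed. Br at 0° is eclipsed with OH at 0° (2.4); H at 120° is eclipsed with H at 120° (1.0); tBu at 240° is eclipsed with H at 240° (2.1). Total 5.5 kcal/mol.
OH at 60° is staggered. Br at 0° is gauche with OH at 60° (0.8). Total 0.8 kcal/mol.
OH at 120° is eclipsed. Br at 0° is eclipsed with H at 0° (1.5); H at 120° is eclipsed with OH at 120° (1.2); tBu at 240° is eclipsed with H at 240° (2.1). Total 4.8 kcal/mol.
OH at 180° is staggered. tBu at 240° is gauche with OH at 180° (1.3). Total 1.3 kcal/mol.
OH at 240° is eclipsed. Br at 0° is eclipsed with H at 0° (1.5); H at 120° is eclipsed with H at 120° (1.0); tBu at 240° is eclipsed with OH at 240° (3.9). Total 6.4 kcal/mol.
OH at 300° is staggered. Br at 0° is gauche with OH at 300° (0.8); tBu at 240° is gauche with OH at 300° (1.3). Total 2.1 kcal/mol.
Max at 240° (6.4 kcal/mol), min at 60° (0.8 kcal/mol); barrier = 5.6 kcal/mol.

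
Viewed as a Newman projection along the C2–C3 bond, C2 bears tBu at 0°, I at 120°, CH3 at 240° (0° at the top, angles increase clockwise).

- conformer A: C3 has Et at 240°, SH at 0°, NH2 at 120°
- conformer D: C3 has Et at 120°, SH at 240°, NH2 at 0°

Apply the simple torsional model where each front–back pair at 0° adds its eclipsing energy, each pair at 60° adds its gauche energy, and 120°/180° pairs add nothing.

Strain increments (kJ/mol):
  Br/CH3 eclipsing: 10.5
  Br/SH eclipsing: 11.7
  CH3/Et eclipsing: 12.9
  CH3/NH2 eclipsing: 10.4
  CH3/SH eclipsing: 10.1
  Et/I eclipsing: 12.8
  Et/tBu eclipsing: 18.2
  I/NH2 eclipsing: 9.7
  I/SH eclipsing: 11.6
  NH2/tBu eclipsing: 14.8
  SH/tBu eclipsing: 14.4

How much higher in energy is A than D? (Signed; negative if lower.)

A (eclipsed): tBu(0°)/SH(0°) eclipsed 14.4; I(120°)/NH2(120°) eclipsed 9.7; CH3(240°)/Et(240°) eclipsed 12.9 → 37.0 kJ/mol.
D (eclipsed): tBu(0°)/NH2(0°) eclipsed 14.8; I(120°)/Et(120°) eclipsed 12.8; CH3(240°)/SH(240°) eclipsed 10.1 → 37.7 kJ/mol.
E(A) − E(D) = 37.0 − 37.7 = -0.7 kJ/mol.

-0.7 kJ/mol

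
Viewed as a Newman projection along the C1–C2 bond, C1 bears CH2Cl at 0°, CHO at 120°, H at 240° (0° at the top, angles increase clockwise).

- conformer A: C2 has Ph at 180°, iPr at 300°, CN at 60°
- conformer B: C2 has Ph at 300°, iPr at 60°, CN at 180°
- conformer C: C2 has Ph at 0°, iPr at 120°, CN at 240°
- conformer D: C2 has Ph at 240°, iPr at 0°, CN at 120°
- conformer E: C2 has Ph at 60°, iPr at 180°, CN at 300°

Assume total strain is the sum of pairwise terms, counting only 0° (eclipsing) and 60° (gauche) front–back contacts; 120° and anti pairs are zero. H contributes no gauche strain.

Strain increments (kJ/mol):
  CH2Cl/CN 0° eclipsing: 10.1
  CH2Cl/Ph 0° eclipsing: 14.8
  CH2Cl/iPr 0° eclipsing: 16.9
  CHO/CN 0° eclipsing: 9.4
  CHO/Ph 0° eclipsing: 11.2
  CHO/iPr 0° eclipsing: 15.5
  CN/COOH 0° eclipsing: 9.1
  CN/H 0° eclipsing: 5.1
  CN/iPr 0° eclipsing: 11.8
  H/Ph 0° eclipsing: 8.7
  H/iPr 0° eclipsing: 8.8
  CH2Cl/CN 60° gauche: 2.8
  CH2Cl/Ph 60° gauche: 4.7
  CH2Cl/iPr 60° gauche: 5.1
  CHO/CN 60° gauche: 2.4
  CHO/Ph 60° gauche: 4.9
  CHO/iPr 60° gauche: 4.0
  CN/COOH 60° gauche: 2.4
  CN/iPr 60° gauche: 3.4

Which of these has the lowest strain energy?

A is staggered. CH2Cl at 0° is gauche with iPr at 300° (5.1); CH2Cl at 0° is gauche with CN at 60° (2.8); CHO at 120° is gauche with Ph at 180° (4.9); CHO at 120° is gauche with CN at 60° (2.4). Total 15.2 kJ/mol.
B is staggered. CH2Cl at 0° is gauche with Ph at 300° (4.7); CH2Cl at 0° is gauche with iPr at 60° (5.1); CHO at 120° is gauche with iPr at 60° (4.0); CHO at 120° is gauche with CN at 180° (2.4). Total 16.2 kJ/mol.
C is eclipsed. CH2Cl at 0° is eclipsed with Ph at 0° (14.8); CHO at 120° is eclipsed with iPr at 120° (15.5); H at 240° is eclipsed with CN at 240° (5.1). Total 35.4 kJ/mol.
D is eclipsed. CH2Cl at 0° is eclipsed with iPr at 0° (16.9); CHO at 120° is eclipsed with CN at 120° (9.4); H at 240° is eclipsed with Ph at 240° (8.7). Total 35.0 kJ/mol.
E is staggered. CH2Cl at 0° is gauche with Ph at 60° (4.7); CH2Cl at 0° is gauche with CN at 300° (2.8); CHO at 120° is gauche with Ph at 60° (4.9); CHO at 120° is gauche with iPr at 180° (4.0). Total 16.4 kJ/mol.
A has the lowest total (15.2 kJ/mol).

A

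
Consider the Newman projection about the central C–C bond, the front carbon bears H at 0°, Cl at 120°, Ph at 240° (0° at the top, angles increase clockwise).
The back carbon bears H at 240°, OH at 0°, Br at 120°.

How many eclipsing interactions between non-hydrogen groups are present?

1

Non-H eclipsing pairs: Cl(120°)/Br(120°) — 1 interaction.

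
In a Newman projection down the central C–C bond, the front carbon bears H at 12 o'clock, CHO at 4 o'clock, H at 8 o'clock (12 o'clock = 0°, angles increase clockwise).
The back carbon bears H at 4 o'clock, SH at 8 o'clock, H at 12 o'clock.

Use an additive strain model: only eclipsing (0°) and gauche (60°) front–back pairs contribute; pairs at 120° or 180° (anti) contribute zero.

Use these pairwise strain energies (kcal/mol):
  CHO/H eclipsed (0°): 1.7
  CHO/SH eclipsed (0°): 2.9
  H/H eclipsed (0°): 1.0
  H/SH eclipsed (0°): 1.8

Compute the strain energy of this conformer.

4.5 kcal/mol

This conformer (eclipsed): H(0°)/H(0°) eclipsed 1.0; CHO(120°)/H(120°) eclipsed 1.7; H(240°)/SH(240°) eclipsed 1.8 → 4.5 kcal/mol.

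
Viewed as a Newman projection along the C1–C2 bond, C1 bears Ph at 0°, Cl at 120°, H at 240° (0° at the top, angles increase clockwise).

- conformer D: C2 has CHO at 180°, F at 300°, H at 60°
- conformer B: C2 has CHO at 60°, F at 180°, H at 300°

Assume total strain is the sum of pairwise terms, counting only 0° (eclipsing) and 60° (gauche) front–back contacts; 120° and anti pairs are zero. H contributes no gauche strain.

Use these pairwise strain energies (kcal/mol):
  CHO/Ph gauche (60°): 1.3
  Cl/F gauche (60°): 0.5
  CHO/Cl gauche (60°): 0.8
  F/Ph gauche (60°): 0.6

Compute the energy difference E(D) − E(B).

-1.2 kcal/mol

D (staggered): Ph(0°)/F(300°) gauche 0.6; Cl(120°)/CHO(180°) gauche 0.8 → 1.4 kcal/mol.
B (staggered): Ph(0°)/CHO(60°) gauche 1.3; Cl(120°)/CHO(60°) gauche 0.8; Cl(120°)/F(180°) gauche 0.5 → 2.6 kcal/mol.
E(D) − E(B) = 1.4 − 2.6 = -1.2 kcal/mol.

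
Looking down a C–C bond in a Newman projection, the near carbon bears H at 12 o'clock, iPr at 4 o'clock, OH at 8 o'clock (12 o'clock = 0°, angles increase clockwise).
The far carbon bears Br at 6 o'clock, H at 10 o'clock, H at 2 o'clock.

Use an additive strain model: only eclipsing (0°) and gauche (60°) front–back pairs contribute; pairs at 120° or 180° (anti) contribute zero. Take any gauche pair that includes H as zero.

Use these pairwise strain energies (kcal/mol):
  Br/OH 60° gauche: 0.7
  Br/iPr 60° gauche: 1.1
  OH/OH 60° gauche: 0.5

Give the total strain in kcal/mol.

1.8 kcal/mol

This conformer (staggered): iPr(120°)/Br(180°) gauche 1.1; OH(240°)/Br(180°) gauche 0.7 → 1.8 kcal/mol.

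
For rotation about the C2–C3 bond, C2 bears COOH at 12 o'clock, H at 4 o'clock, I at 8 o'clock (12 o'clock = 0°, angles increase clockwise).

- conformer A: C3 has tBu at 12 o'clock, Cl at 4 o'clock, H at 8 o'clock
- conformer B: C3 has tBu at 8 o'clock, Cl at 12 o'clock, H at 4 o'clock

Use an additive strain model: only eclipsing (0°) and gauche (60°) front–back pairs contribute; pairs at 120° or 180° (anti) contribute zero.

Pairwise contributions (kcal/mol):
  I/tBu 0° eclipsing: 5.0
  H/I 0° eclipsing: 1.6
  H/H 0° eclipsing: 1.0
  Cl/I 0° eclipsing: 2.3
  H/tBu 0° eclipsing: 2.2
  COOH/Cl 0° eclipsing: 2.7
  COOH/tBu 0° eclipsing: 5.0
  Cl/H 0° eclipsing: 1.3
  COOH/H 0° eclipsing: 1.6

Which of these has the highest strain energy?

A (eclipsed): COOH(0°)/tBu(0°) eclipsed 5.0; H(120°)/Cl(120°) eclipsed 1.3; I(240°)/H(240°) eclipsed 1.6 → 7.9 kcal/mol.
B (eclipsed): COOH(0°)/Cl(0°) eclipsed 2.7; H(120°)/H(120°) eclipsed 1.0; I(240°)/tBu(240°) eclipsed 5.0 → 8.7 kcal/mol.
B has the highest total (8.7 kcal/mol).

B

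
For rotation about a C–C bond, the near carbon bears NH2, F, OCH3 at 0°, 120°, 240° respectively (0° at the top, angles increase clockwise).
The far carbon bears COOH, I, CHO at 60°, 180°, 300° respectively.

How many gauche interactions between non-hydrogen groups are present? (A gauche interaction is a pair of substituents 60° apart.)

6

Non-H gauche pairs: NH2(0°)/COOH(60°); NH2(0°)/CHO(300°); F(120°)/COOH(60°); F(120°)/I(180°); OCH3(240°)/I(180°); OCH3(240°)/CHO(300°) — 6 interactions.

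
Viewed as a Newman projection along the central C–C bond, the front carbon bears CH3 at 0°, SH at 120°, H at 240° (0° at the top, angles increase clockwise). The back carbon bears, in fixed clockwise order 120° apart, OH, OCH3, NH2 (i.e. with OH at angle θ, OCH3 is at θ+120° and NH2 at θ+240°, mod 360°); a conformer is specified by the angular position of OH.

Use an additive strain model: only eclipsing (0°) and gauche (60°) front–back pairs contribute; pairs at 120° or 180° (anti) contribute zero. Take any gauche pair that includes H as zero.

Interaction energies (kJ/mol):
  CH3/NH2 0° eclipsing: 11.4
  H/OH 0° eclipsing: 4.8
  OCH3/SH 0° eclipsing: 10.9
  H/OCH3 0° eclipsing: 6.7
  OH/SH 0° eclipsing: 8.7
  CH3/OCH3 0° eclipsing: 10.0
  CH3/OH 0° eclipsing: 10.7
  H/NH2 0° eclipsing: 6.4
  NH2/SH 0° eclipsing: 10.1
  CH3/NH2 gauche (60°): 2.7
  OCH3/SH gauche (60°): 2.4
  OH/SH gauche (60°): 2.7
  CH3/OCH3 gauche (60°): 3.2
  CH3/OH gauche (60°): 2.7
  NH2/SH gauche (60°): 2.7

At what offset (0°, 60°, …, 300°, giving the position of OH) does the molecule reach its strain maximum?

OH at 0° (eclipsed): CH3–OH eclipsed, SH–OCH3 eclipsed, H–NH2 eclipsed; 10.7 + 10.9 + 6.4 = 28.0 kJ/mol.
OH at 60° (staggered): CH3–OH gauche, CH3–NH2 gauche, SH–OH gauche, SH–OCH3 gauche; 2.7 + 2.7 + 2.7 + 2.4 = 10.5 kJ/mol.
OH at 120° (eclipsed): CH3–NH2 eclipsed, SH–OH eclipsed, H–OCH3 eclipsed; 11.4 + 8.7 + 6.7 = 26.8 kJ/mol.
OH at 180° (staggered): CH3–OCH3 gauche, CH3–NH2 gauche, SH–OH gauche, SH–NH2 gauche; 3.2 + 2.7 + 2.7 + 2.7 = 11.3 kJ/mol.
OH at 240° (eclipsed): CH3–OCH3 eclipsed, SH–NH2 eclipsed, H–OH eclipsed; 10.0 + 10.1 + 4.8 = 24.9 kJ/mol.
OH at 300° (staggered): CH3–OH gauche, CH3–OCH3 gauche, SH–OCH3 gauche, SH–NH2 gauche; 2.7 + 3.2 + 2.4 + 2.7 = 11.0 kJ/mol.
The maximum (28.0 kJ/mol) occurs with OH at 0°.

0°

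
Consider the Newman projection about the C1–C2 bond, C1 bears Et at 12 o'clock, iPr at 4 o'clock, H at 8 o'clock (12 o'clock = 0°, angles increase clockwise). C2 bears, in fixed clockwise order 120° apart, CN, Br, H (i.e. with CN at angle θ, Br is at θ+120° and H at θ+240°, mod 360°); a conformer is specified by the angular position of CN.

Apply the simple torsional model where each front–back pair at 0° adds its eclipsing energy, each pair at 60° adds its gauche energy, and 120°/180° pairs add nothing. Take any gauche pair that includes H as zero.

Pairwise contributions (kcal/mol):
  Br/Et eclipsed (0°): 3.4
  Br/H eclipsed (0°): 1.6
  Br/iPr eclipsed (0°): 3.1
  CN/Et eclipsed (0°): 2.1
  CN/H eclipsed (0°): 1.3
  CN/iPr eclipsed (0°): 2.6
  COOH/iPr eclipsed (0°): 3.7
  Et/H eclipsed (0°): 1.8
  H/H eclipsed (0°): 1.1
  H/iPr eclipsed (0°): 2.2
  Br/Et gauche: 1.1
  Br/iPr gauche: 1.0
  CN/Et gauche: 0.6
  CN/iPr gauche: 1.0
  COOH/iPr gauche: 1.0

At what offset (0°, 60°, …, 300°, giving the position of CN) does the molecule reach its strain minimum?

180°

CN at 0° (eclipsed): Et(0°)/CN(0°) eclipsed 2.1; iPr(120°)/Br(120°) eclipsed 3.1; H(240°)/H(240°) eclipsed 1.1 → 6.3 kcal/mol.
CN at 60° (staggered): Et(0°)/CN(60°) gauche 0.6; iPr(120°)/CN(60°) gauche 1.0; iPr(120°)/Br(180°) gauche 1.0 → 2.6 kcal/mol.
CN at 120° (eclipsed): Et(0°)/H(0°) eclipsed 1.8; iPr(120°)/CN(120°) eclipsed 2.6; H(240°)/Br(240°) eclipsed 1.6 → 6.0 kcal/mol.
CN at 180° (staggered): Et(0°)/Br(300°) gauche 1.1; iPr(120°)/CN(180°) gauche 1.0 → 2.1 kcal/mol.
CN at 240° (eclipsed): Et(0°)/Br(0°) eclipsed 3.4; iPr(120°)/H(120°) eclipsed 2.2; H(240°)/CN(240°) eclipsed 1.3 → 6.9 kcal/mol.
CN at 300° (staggered): Et(0°)/CN(300°) gauche 0.6; Et(0°)/Br(60°) gauche 1.1; iPr(120°)/Br(60°) gauche 1.0 → 2.7 kcal/mol.
The minimum (2.1 kcal/mol) occurs with CN at 180°.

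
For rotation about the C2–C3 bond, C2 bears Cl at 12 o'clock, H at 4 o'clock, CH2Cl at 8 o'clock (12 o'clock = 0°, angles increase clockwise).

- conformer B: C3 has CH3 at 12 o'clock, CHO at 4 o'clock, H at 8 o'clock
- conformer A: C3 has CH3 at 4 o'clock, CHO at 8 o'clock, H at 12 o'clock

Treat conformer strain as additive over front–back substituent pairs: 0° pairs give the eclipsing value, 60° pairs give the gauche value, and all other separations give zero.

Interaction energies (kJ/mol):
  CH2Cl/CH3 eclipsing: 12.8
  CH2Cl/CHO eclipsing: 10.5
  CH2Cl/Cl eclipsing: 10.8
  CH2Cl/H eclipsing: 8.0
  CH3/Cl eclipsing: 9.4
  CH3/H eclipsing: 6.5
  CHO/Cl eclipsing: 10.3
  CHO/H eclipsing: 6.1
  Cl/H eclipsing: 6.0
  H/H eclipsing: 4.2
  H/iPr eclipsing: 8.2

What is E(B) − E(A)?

B (eclipsed): Cl(0°)/CH3(0°) eclipsed 9.4; H(120°)/CHO(120°) eclipsed 6.1; CH2Cl(240°)/H(240°) eclipsed 8.0 → 23.5 kJ/mol.
A (eclipsed): Cl(0°)/H(0°) eclipsed 6.0; H(120°)/CH3(120°) eclipsed 6.5; CH2Cl(240°)/CHO(240°) eclipsed 10.5 → 23.0 kJ/mol.
E(B) − E(A) = 23.5 − 23.0 = +0.5 kJ/mol.

+0.5 kJ/mol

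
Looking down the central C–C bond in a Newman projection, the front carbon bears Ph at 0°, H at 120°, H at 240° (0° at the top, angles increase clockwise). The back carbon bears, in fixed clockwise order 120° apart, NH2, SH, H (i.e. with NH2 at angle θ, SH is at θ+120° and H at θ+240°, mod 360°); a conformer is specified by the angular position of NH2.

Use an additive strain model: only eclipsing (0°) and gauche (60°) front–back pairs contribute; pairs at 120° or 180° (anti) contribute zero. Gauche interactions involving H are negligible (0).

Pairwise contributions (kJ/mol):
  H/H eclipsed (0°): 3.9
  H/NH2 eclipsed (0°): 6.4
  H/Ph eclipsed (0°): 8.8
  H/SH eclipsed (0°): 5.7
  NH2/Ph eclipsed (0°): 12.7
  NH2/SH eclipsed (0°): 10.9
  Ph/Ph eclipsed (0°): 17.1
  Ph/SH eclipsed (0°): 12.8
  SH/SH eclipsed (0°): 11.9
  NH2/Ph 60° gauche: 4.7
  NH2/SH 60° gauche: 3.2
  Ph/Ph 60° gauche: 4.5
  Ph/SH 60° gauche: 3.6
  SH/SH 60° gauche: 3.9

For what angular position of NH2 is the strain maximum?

240°

NH2 at 0° (eclipsed): Ph–NH2 eclipsed, H–SH eclipsed, H–H eclipsed; 12.7 + 5.7 + 3.9 = 22.3 kJ/mol.
NH2 at 60° (staggered): Ph–NH2 gauche; 4.7 = 4.7 kJ/mol.
NH2 at 120° (eclipsed): Ph–H eclipsed, H–NH2 eclipsed, H–SH eclipsed; 8.8 + 6.4 + 5.7 = 20.9 kJ/mol.
NH2 at 180° (staggered): Ph–SH gauche; 3.6 = 3.6 kJ/mol.
NH2 at 240° (eclipsed): Ph–SH eclipsed, H–H eclipsed, H–NH2 eclipsed; 12.8 + 3.9 + 6.4 = 23.1 kJ/mol.
NH2 at 300° (staggered): Ph–NH2 gauche, Ph–SH gauche; 4.7 + 3.6 = 8.3 kJ/mol.
The maximum (23.1 kJ/mol) occurs with NH2 at 240°.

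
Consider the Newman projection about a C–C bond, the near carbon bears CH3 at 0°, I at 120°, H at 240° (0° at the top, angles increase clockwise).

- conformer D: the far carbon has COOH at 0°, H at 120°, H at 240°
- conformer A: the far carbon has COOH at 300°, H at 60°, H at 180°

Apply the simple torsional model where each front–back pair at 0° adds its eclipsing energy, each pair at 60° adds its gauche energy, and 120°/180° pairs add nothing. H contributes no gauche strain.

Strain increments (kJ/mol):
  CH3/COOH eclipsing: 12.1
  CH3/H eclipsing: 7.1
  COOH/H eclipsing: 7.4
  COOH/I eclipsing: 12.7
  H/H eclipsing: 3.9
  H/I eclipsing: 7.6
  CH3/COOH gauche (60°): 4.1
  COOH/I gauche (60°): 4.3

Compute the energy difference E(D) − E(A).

D is eclipsed. CH3 at 0° is eclipsed with COOH at 0° (12.1); I at 120° is eclipsed with H at 120° (7.6); H at 240° is eclipsed with H at 240° (3.9). Total 23.6 kJ/mol.
A is staggered. CH3 at 0° is gauche with COOH at 300° (4.1). Total 4.1 kJ/mol.
E(D) − E(A) = 23.6 − 4.1 = +19.5 kJ/mol.

+19.5 kJ/mol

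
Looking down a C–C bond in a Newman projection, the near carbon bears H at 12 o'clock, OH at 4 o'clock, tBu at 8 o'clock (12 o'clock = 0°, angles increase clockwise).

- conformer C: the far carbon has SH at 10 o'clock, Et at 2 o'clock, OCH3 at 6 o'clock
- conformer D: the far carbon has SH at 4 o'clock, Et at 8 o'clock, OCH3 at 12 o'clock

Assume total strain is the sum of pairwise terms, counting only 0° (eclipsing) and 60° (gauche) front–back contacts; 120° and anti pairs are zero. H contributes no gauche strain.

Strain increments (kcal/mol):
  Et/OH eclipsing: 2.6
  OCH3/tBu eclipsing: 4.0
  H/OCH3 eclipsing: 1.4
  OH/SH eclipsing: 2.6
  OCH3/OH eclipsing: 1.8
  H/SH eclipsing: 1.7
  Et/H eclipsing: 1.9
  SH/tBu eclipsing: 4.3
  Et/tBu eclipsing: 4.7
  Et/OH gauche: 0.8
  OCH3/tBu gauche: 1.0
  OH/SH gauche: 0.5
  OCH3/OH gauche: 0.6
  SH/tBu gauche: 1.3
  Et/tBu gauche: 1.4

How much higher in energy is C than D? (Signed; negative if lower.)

C (staggered): OH–Et gauche, OH–OCH3 gauche, tBu–SH gauche, tBu–OCH3 gauche; 0.8 + 0.6 + 1.3 + 1.0 = 3.7 kcal/mol.
D (eclipsed): H–OCH3 eclipsed, OH–SH eclipsed, tBu–Et eclipsed; 1.4 + 2.6 + 4.7 = 8.7 kcal/mol.
E(C) − E(D) = 3.7 − 8.7 = -5.0 kcal/mol.

-5.0 kcal/mol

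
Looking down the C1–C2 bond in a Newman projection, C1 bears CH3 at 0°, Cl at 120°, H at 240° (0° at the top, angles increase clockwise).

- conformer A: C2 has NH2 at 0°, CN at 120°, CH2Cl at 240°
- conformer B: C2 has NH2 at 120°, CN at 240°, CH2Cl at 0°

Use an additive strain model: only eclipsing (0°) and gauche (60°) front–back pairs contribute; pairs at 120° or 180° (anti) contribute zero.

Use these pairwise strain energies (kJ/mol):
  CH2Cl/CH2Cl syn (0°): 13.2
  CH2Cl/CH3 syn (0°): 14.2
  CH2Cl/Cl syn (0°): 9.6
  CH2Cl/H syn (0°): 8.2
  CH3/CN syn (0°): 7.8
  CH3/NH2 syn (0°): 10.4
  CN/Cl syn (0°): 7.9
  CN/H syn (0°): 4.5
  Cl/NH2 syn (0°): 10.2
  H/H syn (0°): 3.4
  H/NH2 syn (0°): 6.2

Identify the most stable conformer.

A

A (eclipsed): CH3(0°)/NH2(0°) eclipsed 10.4; Cl(120°)/CN(120°) eclipsed 7.9; H(240°)/CH2Cl(240°) eclipsed 8.2 → 26.5 kJ/mol.
B (eclipsed): CH3(0°)/CH2Cl(0°) eclipsed 14.2; Cl(120°)/NH2(120°) eclipsed 10.2; H(240°)/CN(240°) eclipsed 4.5 → 28.9 kJ/mol.
A has the lowest total (26.5 kJ/mol).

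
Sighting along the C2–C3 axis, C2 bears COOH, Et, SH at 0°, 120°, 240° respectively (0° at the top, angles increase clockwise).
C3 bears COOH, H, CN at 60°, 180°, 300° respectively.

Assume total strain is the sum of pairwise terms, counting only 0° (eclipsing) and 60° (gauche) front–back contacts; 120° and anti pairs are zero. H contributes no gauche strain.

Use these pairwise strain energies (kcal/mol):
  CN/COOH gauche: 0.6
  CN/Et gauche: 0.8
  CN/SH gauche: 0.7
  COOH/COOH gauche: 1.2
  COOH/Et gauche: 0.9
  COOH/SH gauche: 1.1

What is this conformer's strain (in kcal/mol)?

This conformer (staggered): COOH–COOH gauche, COOH–CN gauche, Et–COOH gauche, SH–CN gauche; 1.2 + 0.6 + 0.9 + 0.7 = 3.4 kcal/mol.

3.4 kcal/mol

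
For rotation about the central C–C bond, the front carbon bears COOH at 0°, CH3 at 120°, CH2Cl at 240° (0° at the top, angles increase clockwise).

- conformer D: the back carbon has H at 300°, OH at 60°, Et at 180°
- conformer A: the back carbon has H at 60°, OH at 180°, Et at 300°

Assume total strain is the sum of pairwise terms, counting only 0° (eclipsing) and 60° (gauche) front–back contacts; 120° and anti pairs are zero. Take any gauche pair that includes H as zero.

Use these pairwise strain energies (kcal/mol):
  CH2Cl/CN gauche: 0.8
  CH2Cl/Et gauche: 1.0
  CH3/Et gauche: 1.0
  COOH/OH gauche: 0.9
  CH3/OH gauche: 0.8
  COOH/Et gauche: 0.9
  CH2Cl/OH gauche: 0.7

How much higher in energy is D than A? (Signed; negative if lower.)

D (staggered): COOH(0°)/OH(60°) gauche 0.9; CH3(120°)/OH(60°) gauche 0.8; CH3(120°)/Et(180°) gauche 1.0; CH2Cl(240°)/Et(180°) gauche 1.0 → 3.7 kcal/mol.
A (staggered): COOH(0°)/Et(300°) gauche 0.9; CH3(120°)/OH(180°) gauche 0.8; CH2Cl(240°)/OH(180°) gauche 0.7; CH2Cl(240°)/Et(300°) gauche 1.0 → 3.4 kcal/mol.
E(D) − E(A) = 3.7 − 3.4 = +0.3 kcal/mol.

+0.3 kcal/mol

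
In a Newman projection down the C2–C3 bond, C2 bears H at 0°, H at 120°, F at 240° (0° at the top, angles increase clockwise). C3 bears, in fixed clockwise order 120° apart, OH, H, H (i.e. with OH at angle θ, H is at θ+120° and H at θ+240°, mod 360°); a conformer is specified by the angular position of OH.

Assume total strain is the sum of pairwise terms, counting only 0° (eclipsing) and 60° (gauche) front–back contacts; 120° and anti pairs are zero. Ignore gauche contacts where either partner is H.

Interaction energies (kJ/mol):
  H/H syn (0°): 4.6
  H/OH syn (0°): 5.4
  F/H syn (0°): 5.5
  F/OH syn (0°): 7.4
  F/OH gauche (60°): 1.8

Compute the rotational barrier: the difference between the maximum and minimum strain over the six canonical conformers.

OH at 0° (eclipsed): H–OH eclipsed, H–H eclipsed, F–H eclipsed; 5.4 + 4.6 + 5.5 = 15.5 kJ/mol.
OH at 60° (staggered): no non-H gauche contacts → 0.0 kJ/mol.
OH at 120° (eclipsed): H–H eclipsed, H–OH eclipsed, F–H eclipsed; 4.6 + 5.4 + 5.5 = 15.5 kJ/mol.
OH at 180° (staggered): F–OH gauche; 1.8 = 1.8 kJ/mol.
OH at 240° (eclipsed): H–H eclipsed, H–H eclipsed, F–OH eclipsed; 4.6 + 4.6 + 7.4 = 16.6 kJ/mol.
OH at 300° (staggered): F–OH gauche; 1.8 = 1.8 kJ/mol.
Max at 240° (16.6 kJ/mol), min at 60° (0.0 kJ/mol); barrier = 16.6 kJ/mol.

16.6 kJ/mol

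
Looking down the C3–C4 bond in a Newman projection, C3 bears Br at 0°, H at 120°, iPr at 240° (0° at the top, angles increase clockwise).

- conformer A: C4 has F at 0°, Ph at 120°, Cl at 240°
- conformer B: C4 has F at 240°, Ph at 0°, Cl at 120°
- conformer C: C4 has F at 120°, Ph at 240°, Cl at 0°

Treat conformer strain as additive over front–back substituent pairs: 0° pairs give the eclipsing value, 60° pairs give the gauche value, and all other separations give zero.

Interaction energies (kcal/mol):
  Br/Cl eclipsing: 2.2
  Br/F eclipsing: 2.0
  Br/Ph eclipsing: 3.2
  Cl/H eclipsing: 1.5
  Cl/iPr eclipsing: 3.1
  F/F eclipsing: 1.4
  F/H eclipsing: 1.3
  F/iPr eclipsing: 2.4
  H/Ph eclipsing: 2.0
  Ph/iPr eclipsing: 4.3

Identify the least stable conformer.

A (eclipsed): Br–F eclipsed, H–Ph eclipsed, iPr–Cl eclipsed; 2.0 + 2.0 + 3.1 = 7.1 kcal/mol.
B (eclipsed): Br–Ph eclipsed, H–Cl eclipsed, iPr–F eclipsed; 3.2 + 1.5 + 2.4 = 7.1 kcal/mol.
C (eclipsed): Br–Cl eclipsed, H–F eclipsed, iPr–Ph eclipsed; 2.2 + 1.3 + 4.3 = 7.8 kcal/mol.
C has the highest total (7.8 kcal/mol).

C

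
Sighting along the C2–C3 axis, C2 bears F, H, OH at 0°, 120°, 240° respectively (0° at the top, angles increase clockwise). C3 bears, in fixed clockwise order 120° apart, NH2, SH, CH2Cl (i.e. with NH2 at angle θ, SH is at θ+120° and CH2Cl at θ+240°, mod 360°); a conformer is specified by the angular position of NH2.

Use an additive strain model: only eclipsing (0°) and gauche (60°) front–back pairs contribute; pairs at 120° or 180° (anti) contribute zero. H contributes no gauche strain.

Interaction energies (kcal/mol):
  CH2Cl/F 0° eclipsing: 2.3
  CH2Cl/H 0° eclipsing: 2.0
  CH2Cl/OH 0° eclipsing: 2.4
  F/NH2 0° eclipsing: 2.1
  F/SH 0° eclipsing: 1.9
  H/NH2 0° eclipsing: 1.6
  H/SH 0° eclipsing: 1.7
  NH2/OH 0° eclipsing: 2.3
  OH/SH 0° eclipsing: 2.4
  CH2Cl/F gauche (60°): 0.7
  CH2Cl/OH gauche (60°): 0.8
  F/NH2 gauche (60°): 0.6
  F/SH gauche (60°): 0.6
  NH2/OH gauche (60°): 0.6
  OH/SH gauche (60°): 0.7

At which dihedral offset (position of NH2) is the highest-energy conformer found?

120°

NH2 at 0° is eclipsed. F at 0° is eclipsed with NH2 at 0° (2.1); H at 120° is eclipsed with SH at 120° (1.7); OH at 240° is eclipsed with CH2Cl at 240° (2.4). Total 6.2 kcal/mol.
NH2 at 60° is staggered. F at 0° is gauche with NH2 at 60° (0.6); F at 0° is gauche with CH2Cl at 300° (0.7); OH at 240° is gauche with SH at 180° (0.7); OH at 240° is gauche with CH2Cl at 300° (0.8). Total 2.8 kcal/mol.
NH2 at 120° is eclipsed. F at 0° is eclipsed with CH2Cl at 0° (2.3); H at 120° is eclipsed with NH2 at 120° (1.6); OH at 240° is eclipsed with SH at 240° (2.4). Total 6.3 kcal/mol.
NH2 at 180° is staggered. F at 0° is gauche with SH at 300° (0.6); F at 0° is gauche with CH2Cl at 60° (0.7); OH at 240° is gauche with NH2 at 180° (0.6); OH at 240° is gauche with SH at 300° (0.7). Total 2.6 kcal/mol.
NH2 at 240° is eclipsed. F at 0° is eclipsed with SH at 0° (1.9); H at 120° is eclipsed with CH2Cl at 120° (2.0); OH at 240° is eclipsed with NH2 at 240° (2.3). Total 6.2 kcal/mol.
NH2 at 300° is staggered. F at 0° is gauche with NH2 at 300° (0.6); F at 0° is gauche with SH at 60° (0.6); OH at 240° is gauche with NH2 at 300° (0.6); OH at 240° is gauche with CH2Cl at 180° (0.8). Total 2.6 kcal/mol.
The maximum (6.3 kcal/mol) occurs with NH2 at 120°.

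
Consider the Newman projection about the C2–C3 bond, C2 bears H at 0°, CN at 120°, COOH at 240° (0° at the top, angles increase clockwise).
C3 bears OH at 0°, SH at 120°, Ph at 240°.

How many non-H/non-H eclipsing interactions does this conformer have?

2

Non-H eclipsing pairs: CN(120°)/SH(120°); COOH(240°)/Ph(240°) — 2 interactions.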